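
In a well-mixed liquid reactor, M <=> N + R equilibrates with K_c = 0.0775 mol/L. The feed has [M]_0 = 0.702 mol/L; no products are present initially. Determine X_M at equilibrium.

X = 0.282

Let X = conversion of M; extent ξ = 0.702·X mol/L.
Concentrations: [M] = 0.702 − 0.702X; [N] = 0.702X; [R] = 0.702X.
K_c = [N] [R] / ([M]).
This equals 0.0775 at X = 0.282 (the root in 0 < X < 1).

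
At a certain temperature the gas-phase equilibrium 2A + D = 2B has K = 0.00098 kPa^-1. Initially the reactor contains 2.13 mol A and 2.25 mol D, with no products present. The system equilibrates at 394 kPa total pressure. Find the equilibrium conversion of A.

Take 2.13 mol A as basis and let X be its fractional conversion, so ξ = 1.06X.
At extent ξ: n_A = 2.13 − 2.13X; n_D = 2.25 − 1.06X; n_B = 2.13X.
Total moles n_T = 4.38 − 1.06X.
y_i = n_i/n_T, p_i = y_i·P. K = p_B^2 / (p_A^2 p_D).
This yields a degree-3 equation in X; solving on (0,1), X = 0.300.

X = 0.300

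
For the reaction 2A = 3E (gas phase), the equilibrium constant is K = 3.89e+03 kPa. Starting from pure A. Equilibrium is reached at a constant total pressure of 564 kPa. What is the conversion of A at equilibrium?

X = 0.669

Let X = conversion of A (basis 1 mol A); extent of reaction ξ = 0.5X.
At extent ξ: n_A = 1 − X; n_E = 1.5X.
n_T = Σnᵢ = 1 + 0.5X.
With p_i = (n_i/n_T)P, K = p_E^3 / (p_A^2).
Setting this equal to 3.89e+03 kPa and taking the physical root (0 < X < 1) gives X = 0.669.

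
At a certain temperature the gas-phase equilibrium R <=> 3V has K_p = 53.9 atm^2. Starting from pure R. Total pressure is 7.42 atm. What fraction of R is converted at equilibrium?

Basis: 1 mol R initially; let X = conversion of R. Extent ξ = X.
Mole table: n_R = 1 − X; n_V = 3X.
Summing: n_T = 1 + 2X.
Mole fractions y_i = n_i/n_T; K_p = p_V^3 / (p_R) with p_i = y_i·P.
Setting this equal to 53.9 atm^2 and taking the physical root (0 < X < 1) gives X = 0.414.

X = 0.414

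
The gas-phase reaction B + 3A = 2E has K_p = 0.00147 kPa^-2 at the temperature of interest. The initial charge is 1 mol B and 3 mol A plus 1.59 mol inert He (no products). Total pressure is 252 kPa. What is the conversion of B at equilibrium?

Basis: 1 mol B initially; let X = conversion of B. Extent ξ = X.
Moles: n_B = 1 − X; n_A = 3 − 3X; n_E = 2X; n_I = 1.59 (inert).
n_T = Σnᵢ = 5.59 − 2X.
Mole fractions y_i = n_i/n_T; K_p = p_E^2 / (p_B p_A^3) with p_i = y_i·P.
Setting this equal to 0.00147 kPa^-2 and taking the physical root (0 < X < 1) gives X = 0.664.

X = 0.664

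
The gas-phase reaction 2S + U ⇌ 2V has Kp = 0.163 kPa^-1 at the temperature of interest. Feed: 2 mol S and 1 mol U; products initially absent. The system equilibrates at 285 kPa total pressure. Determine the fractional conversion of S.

Take 2 mol S as basis and let X be its fractional conversion, so ξ = X.
At extent ξ: n_S = 2 − 2X; n_U = 1 − X; n_V = 2X.
Summing: n_T = 3 − X.
With p_i = (n_i/n_T)P, Kp = p_V^2 / (p_S^2 p_U).
Equating to 0.163 kPa^-1 and solving on 0 < X < 1: X = 0.709.

X = 0.709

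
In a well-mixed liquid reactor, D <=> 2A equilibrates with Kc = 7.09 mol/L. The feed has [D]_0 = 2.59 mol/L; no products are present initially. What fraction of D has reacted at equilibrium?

X = 0.553

Let X = conversion of D; extent ξ = 2.59·X mol/L.
Concentrations: [D] = 2.59 − 2.59X; [A] = 5.18X.
Kc = [A]^2 / ([D]).
Solving Kc = 7.09 for X ∈ (0,1): X = 0.553.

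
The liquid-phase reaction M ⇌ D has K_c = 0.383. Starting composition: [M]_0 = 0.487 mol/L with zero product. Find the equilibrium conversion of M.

Let X = conversion of M; extent ξ = 0.487·X mol/L.
Concentrations: [M] = 0.487 − 0.487X; [D] = 0.487X.
K_c = [D] / ([M]).
This equals 0.383 at X = 0.277 (the root in 0 < X < 1).

X = 0.277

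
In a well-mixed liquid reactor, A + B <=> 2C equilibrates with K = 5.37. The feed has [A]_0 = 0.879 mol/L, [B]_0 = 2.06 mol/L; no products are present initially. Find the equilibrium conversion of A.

Let X = conversion of A; extent ξ = 0.879·X mol/L.
Concentrations: [A] = 0.879 − 0.879X; [B] = 2.06 − 0.879X; [C] = 1.76X.
K = [C]^2 / ([A] [B]).
Equating to 5.37: the physical root is X = 0.743.

X = 0.743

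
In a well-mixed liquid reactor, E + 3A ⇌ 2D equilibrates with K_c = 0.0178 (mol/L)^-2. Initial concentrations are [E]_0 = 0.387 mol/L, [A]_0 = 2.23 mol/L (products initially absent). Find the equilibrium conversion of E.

X = 0.251

Let X = conversion of E; extent ξ = 0.387·X mol/L.
Concentrations: [E] = 0.387 − 0.387X; [A] = 2.23 − 1.16X; [D] = 0.774X.
K_c = [D]^2 / ([E] [A]^3).
Setting equal to 0.0178 and solving for X on (0,1) gives X = 0.251.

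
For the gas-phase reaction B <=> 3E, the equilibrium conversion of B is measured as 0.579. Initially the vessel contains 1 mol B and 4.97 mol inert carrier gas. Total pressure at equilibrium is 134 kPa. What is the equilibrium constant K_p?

Take 1 mol B as basis and let X be its fractional conversion, so ξ = X.
Species balance: n_B = 1 − X; n_E = 3X; n_I = 4.97 (inert).
Summing: n_T = 5.97 + 2X.
At X = 0.579: n_B = 0.421, n_E = 1.74, n_T = 7.13.
p_i = (n_i/n_T)·P. K_p = p_E^3 / (p_B) = 4.4e+03 kPa^2.

K_p = 4.4e+03 kPa^2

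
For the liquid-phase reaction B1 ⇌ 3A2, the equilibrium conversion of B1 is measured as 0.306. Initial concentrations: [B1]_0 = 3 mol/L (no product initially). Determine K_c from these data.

Let X = conversion of B1.
Concentrations: [B1] = 3 − 3X; [A2] = 9X.
At X = 0.306: [B1] = 2.08, [A2] = 2.75.
K_c = [A2]^3 / ([B1]) = 10 (mol/L)^2.

K_c = 10 (mol/L)^2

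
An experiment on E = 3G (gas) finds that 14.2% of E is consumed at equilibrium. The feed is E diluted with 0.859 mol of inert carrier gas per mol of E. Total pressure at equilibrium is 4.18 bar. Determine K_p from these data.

Basis: 1 mol E initially; let X = conversion of E. Extent ξ = X.
Species balance: n_E = 1 − X; n_G = 3X; n_I = 0.859 (inert).
Summing: n_T = 1.86 + 2X.
At X = 0.142: n_E = 0.858, n_G = 0.426, n_T = 2.14.
p_i = (n_i/n_T)·P. K_p = p_G^3 / (p_E) = 0.343 bar^2.

K_p = 0.343 bar^2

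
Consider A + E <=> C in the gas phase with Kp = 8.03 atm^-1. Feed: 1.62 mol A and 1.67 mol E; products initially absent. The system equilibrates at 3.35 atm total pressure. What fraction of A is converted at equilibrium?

X = 0.823

Take 1.62 mol A as basis and let X be its fractional conversion, so ξ = 1.62X.
At extent ξ: n_A = 1.62 − 1.62X; n_E = 1.67 − 1.62X; n_C = 1.62X.
Summing: n_T = 3.29 − 1.62X.
y_i = n_i/n_T, p_i = y_i·P. Kp = p_C / (p_A p_E).
Setting this equal to 8.03 atm^-1 and taking the physical root (0 < X < 1) gives X = 0.823.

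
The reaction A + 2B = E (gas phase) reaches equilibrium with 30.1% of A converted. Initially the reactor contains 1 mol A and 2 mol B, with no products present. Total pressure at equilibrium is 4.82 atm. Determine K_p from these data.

Take 1 mol A as basis and let X be its fractional conversion, so ξ = X.
Species balance: n_A = 1 − X; n_B = 2 − 2X; n_E = X.
n_T = Σnᵢ = 3 − 2X.
At X = 0.301: n_A = 0.699, n_B = 1.4, n_E = 0.301, n_T = 2.4.
p_i = (n_i/n_T)·P. K_p = p_E / (p_A p_B^2) = 0.0545 atm^-2.

K_p = 0.0545 atm^-2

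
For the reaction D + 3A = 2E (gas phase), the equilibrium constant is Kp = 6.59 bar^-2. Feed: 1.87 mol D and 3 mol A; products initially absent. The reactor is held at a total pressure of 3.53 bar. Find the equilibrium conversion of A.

X = 0.778

Let X = conversion of A (basis 3 mol A); extent of reaction ξ = X.
Species balance: n_D = 1.87 − X; n_A = 3 − 3X; n_E = 2X.
n_T = Σnᵢ = 4.87 − 2X.
With p_i = (n_i/n_T)P, Kp = p_E^2 / (p_D p_A^3).
This yields a degree-4 equation in X; solving on (0,1), X = 0.778.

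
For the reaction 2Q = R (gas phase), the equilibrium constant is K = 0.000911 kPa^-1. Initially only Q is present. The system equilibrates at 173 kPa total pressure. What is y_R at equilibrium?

y_R = 0.122

Let X = conversion of Q (basis 1 mol Q); extent of reaction ξ = 0.5X.
At extent ξ: n_Q = 1 − X; n_R = 0.5X.
Summing: n_T = 1 − 0.5X.
y_i = n_i/n_T, p_i = y_i·P. K = p_R / (p_Q^2).
Equating to 0.000911 kPa^-1 and solving on 0 < X < 1: X = 0.217.
Then n_R = 0.108, n_T = 0.892, so y_R = 0.122.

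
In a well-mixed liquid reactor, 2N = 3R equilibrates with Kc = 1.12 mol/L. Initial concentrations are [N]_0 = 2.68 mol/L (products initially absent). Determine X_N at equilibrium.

Let X = conversion of N; extent ξ = 2.68X/2 mol/L.
Concentrations: [N] = 2.68 − 2.68X; [R] = 4.02X.
Kc = [R]^3 / ([N]^2).
Setting equal to 1.12 and solving for X on (0,1) gives X = 0.367.

X = 0.367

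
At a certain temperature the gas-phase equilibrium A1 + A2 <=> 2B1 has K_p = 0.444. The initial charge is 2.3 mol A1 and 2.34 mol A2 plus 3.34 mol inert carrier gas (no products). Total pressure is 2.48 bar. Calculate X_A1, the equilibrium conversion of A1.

X = 0.252

Take 2.3 mol A1 as basis and let X be its fractional conversion, so ξ = 2.3X.
Species balance: n_A1 = 2.3 − 2.3X; n_A2 = 2.34 − 2.3X; n_B1 = 4.6X; n_I = 3.34 (inert).
Since Δν = 0, n_T = 7.98 throughout.
y_i = n_i/n_T, p_i = y_i·P. K_p = p_B1^2 / (p_A1 p_A2).
This yields a degree-2 equation in X; solving on (0,1), X = 0.252.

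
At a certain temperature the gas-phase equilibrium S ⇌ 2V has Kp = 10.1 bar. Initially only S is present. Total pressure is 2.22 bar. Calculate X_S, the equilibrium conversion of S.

X = 0.729

Let X = conversion of S (basis 1 mol S); extent of reaction ξ = X.
Mole table: n_S = 1 − X; n_V = 2X.
Summing: n_T = 1 + X.
With p_i = (n_i/n_T)P, Kp = p_V^2 / (p_S).
Substituting and setting equal to 10.1 bar gives a polynomial in X; the root in (0,1) is X = 0.729.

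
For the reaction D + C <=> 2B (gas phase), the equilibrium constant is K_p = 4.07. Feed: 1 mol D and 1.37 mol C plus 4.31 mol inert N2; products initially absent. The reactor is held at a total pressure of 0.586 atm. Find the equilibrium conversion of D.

X = 0.581

Basis: 1 mol D initially; let X = conversion of D. Extent ξ = X.
Species balance: n_D = 1 − X; n_C = 1.37 − X; n_B = 2X; n_I = 4.31 (inert).
Since Δν = 0, n_T = 6.68 throughout.
With p_i = (n_i/n_T)P, K_p = p_B^2 / (p_D p_C).
Setting this equal to 4.07 and taking the physical root (0 < X < 1) gives X = 0.581.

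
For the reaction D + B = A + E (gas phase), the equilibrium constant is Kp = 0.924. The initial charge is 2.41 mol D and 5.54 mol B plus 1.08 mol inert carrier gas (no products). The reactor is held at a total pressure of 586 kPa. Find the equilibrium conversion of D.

Take 2.41 mol D as basis and let X be its fractional conversion, so ξ = 2.41X.
Moles: n_D = 2.41 − 2.41X; n_B = 5.54 − 2.41X; n_A = 2.41X; n_E = 2.41X; n_I = 1.08 (inert).
n_T stays at 9.03 (no change in mole number).
Mole fractions y_i = n_i/n_T; Kp = p_A p_E / (p_D p_B) with p_i = y_i·P.
Setting this equal to 0.924 and taking the physical root (0 < X < 1) gives X = 0.685.

X = 0.685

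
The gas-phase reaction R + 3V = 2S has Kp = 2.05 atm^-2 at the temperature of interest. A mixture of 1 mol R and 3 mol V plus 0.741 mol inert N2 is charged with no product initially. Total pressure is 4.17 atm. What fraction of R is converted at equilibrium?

Basis: 1 mol R initially; let X = conversion of R. Extent ξ = X.
Moles: n_R = 1 − X; n_V = 3 − 3X; n_S = 2X; n_I = 0.741 (inert).
Total moles n_T = 4.74 − 2X.
y_i = n_i/n_T, p_i = y_i·P. Kp = p_S^2 / (p_R p_V^3).
This yields a degree-4 equation in X; solving on (0,1), X = 0.625.

X = 0.625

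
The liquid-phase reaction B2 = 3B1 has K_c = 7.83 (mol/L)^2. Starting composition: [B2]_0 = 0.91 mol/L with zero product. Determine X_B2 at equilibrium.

Let X = conversion of B2; extent ξ = 0.91·X mol/L.
Concentrations: [B2] = 0.91 − 0.91X; [B1] = 2.73X.
K_c = [B1]^3 / ([B2]).
This equals 7.83 at X = 0.543 (the root in 0 < X < 1).

X = 0.543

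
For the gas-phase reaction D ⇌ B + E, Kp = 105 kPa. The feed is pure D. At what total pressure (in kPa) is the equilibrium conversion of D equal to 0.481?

Let X = conversion of D (basis 1 mol D); extent of reaction ξ = X.
Mole table: n_D = 1 − X; n_B = X; n_E = X.
Summing: n_T = 1 + X.
Kp = p_B p_E / (p_D) with p_i = (n_i/n_T)·P.
At X = 0.481: the mole-fraction product g(X) = Π y_i^ν_i = 0.301. Since Kp = g(X)·P^{1}, P = (Kp/g)^(1/1) = (105/0.301)^(1/1) = 349 kPa.

P = 349 kPa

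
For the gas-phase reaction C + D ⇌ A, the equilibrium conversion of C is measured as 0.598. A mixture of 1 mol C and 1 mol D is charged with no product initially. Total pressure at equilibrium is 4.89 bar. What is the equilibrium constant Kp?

Kp = 1.06 bar^-1

Take 1 mol C as basis and let X be its fractional conversion, so ξ = X.
At extent ξ: n_C = 1 − X; n_D = 1 − X; n_A = X.
Summing: n_T = 2 − X.
At X = 0.598: n_C = 0.402, n_D = 0.402, n_A = 0.598, n_T = 1.4.
p_i = (n_i/n_T)·P. Kp = p_A / (p_C p_D) = 1.06 bar^-1.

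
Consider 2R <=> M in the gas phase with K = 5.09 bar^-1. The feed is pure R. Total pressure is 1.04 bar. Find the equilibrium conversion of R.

X = 0.788

Let X = conversion of R (basis 1 mol R); extent of reaction ξ = 0.5X.
Moles: n_R = 1 − X; n_M = 0.5X.
Summing: n_T = 1 − 0.5X.
With p_i = (n_i/n_T)P, K = p_M / (p_R^2).
Setting this equal to 5.09 bar^-1 and taking the physical root (0 < X < 1) gives X = 0.788.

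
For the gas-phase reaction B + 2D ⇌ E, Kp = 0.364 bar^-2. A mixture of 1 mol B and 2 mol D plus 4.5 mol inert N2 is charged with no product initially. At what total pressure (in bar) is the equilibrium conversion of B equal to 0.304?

Let X = conversion of B (basis 1 mol B); extent of reaction ξ = X.
Moles: n_B = 1 − X; n_D = 2 − 2X; n_E = X; n_I = 4.5 (inert).
Total moles n_T = 7.5 − 2X.
Kp = p_E / (p_B p_D^2) with p_i = (n_i/n_T)·P.
At X = 0.304: the mole-fraction product g(X) = Π y_i^ν_i = 10.71. Since Kp = g(X)·P^{-2}, P = (g/Kp)^(1/2) = (10.71/0.364)^(1/2) = 5.42 bar.

P = 5.42 bar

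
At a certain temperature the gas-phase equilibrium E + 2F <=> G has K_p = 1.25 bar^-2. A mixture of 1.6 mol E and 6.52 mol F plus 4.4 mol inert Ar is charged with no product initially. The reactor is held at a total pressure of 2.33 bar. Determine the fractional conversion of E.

Take 1.6 mol E as basis and let X be its fractional conversion, so ξ = 1.6X.
At extent ξ: n_E = 1.6 − 1.6X; n_F = 6.52 − 3.2X; n_G = 1.6X; n_I = 4.4 (inert).
Summing: n_T = 12.5 − 3.2X.
y_i = n_i/n_T, p_i = y_i·P. K_p = p_G / (p_E p_F^2).
Equating to 1.25 bar^-2 and solving on 0 < X < 1: X = 0.567.

X = 0.567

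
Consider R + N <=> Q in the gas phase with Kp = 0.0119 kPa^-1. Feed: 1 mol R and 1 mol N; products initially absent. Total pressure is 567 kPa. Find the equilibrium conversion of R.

X = 0.641

Let X = conversion of R (basis 1 mol R); extent of reaction ξ = X.
Moles: n_R = 1 − X; n_N = 1 − X; n_Q = X.
n_T = Σnᵢ = 2 − X.
With p_i = (n_i/n_T)P, Kp = p_Q / (p_R p_N).
Equating to 0.0119 kPa^-1 and solving on 0 < X < 1: X = 0.641.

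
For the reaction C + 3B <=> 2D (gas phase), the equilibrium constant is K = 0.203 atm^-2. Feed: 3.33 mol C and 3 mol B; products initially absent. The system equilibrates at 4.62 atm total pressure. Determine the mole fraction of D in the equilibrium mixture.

y_D = 0.205

Basis: 3 mol B initially; let X = conversion of B. Extent ξ = X.
At extent ξ: n_C = 3.33 − X; n_B = 3 − 3X; n_D = 2X.
n_T = Σnᵢ = 6.33 − 2X.
With p_i = (n_i/n_T)P, K = p_D^2 / (p_C p_B^3).
Setting this equal to 0.203 atm^-2 and taking the physical root (0 < X < 1) gives X = 0.539.
Then n_D = 1.08, n_T = 5.25, so y_D = 0.205.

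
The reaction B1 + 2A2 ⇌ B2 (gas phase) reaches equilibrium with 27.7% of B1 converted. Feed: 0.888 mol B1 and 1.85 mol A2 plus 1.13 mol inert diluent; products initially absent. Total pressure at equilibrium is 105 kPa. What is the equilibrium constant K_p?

Basis: 0.888 mol B1 initially; let X = conversion of B1. Extent ξ = 0.888X.
At extent ξ: n_B1 = 0.888 − 0.888X; n_A2 = 1.85 − 1.78X; n_B2 = 0.888X; n_I = 1.13 (inert).
n_T = Σnᵢ = 3.87 − 1.78X.
At X = 0.277: n_B1 = 0.642, n_A2 = 1.36, n_B2 = 0.246, n_T = 3.38.
p_i = (n_i/n_T)·P. K_p = p_B2 / (p_B1 p_A2^2) = 0.000215 kPa^-2.

K_p = 0.000215 kPa^-2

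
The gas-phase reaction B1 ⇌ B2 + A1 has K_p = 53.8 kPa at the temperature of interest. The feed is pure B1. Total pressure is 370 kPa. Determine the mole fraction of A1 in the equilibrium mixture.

Basis: 1 mol B1 initially; let X = conversion of B1. Extent ξ = X.
Mole table: n_B1 = 1 − X; n_B2 = X; n_A1 = X.
Summing: n_T = 1 + X.
With p_i = (n_i/n_T)P, K_p = p_B2 p_A1 / (p_B1).
Equating to 53.8 kPa and solving on 0 < X < 1: X = 0.356.
Then n_A1 = 0.356, n_T = 1.36, so y_A1 = 0.263.

y_A1 = 0.263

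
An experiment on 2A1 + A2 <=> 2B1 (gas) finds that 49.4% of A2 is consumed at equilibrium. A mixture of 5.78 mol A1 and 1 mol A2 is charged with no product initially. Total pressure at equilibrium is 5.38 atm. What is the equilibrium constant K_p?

Basis: 1 mol A2 initially; let X = conversion of A2. Extent ξ = X.
At extent ξ: n_A1 = 5.78 − 2X; n_A2 = 1 − X; n_B1 = 2X.
Summing: n_T = 6.78 − X.
At X = 0.494: n_A1 = 4.79, n_A2 = 0.506, n_B1 = 0.988, n_T = 6.29.
p_i = (n_i/n_T)·P. K_p = p_B1^2 / (p_A1^2 p_A2) = 0.0982 atm^-1.

K_p = 0.0982 atm^-1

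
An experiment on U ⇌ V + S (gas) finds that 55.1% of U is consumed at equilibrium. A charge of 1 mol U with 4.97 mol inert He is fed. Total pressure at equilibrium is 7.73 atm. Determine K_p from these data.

K_p = 0.802 atm

Basis: 1 mol U initially; let X = conversion of U. Extent ξ = X.
Mole table: n_U = 1 − X; n_V = X; n_S = X; n_I = 4.97 (inert).
Total moles n_T = 5.97 + X.
At X = 0.551: n_U = 0.449, n_V = 0.551, n_S = 0.551, n_T = 6.52.
p_i = (n_i/n_T)·P. K_p = p_V p_S / (p_U) = 0.802 atm.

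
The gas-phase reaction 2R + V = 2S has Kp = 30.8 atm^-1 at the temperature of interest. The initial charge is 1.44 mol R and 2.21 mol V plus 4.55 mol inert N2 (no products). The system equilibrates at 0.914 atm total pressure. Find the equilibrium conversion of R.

Basis: 1.44 mol R initially; let X = conversion of R. Extent ξ = 0.72X.
Mole table: n_R = 1.44 − 1.44X; n_V = 2.21 − 0.72X; n_S = 1.44X; n_I = 4.55 (inert).
Summing: n_T = 8.2 − 0.72X.
Mole fractions y_i = n_i/n_T; Kp = p_S^2 / (p_R^2 p_V) with p_i = y_i·P.
Substituting and setting equal to 30.8 atm^-1 gives a polynomial in X; the root in (0,1) is X = 0.714.

X = 0.714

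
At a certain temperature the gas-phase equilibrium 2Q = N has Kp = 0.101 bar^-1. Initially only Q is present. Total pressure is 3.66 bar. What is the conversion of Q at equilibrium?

Basis: 1 mol Q initially; let X = conversion of Q. Extent ξ = 0.5X.
Mole table: n_Q = 1 − X; n_N = 0.5X.
n_T = Σnᵢ = 1 − 0.5X.
y_i = n_i/n_T, p_i = y_i·P. Kp = p_N / (p_Q^2).
This yields a degree-2 equation in X; solving on (0,1), X = 0.365.

X = 0.365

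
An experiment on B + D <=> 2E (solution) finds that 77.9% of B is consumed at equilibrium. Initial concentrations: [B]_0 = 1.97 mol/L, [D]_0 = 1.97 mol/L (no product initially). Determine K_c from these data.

Let X = conversion of B.
Concentrations: [B] = 1.97 − 1.97X; [D] = 1.97 − 1.97X; [E] = 3.94X.
At X = 0.779: [B] = 0.435, [D] = 0.435, [E] = 3.07.
K_c = [E]^2 / ([B] [D]) = 49.7.

K_c = 49.7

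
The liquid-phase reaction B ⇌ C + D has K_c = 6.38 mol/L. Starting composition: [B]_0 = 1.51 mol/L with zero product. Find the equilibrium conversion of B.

X = 0.835

Let X = conversion of B; extent ξ = 1.51·X mol/L.
Concentrations: [B] = 1.51 − 1.51X; [C] = 1.51X; [D] = 1.51X.
K_c = [C] [D] / ([B]).
This equals 6.38 at X = 0.835 (the root in 0 < X < 1).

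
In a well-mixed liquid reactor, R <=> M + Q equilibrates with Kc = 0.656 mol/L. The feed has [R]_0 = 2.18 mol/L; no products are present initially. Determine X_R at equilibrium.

X = 0.418

Let X = conversion of R; extent ξ = 2.18·X mol/L.
Concentrations: [R] = 2.18 − 2.18X; [M] = 2.18X; [Q] = 2.18X.
Kc = [M] [Q] / ([R]).
Setting equal to 0.656 and solving for X on (0,1) gives X = 0.418.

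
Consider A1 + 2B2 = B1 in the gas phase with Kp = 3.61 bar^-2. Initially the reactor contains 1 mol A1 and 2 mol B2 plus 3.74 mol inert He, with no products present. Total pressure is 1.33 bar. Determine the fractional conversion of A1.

X = 0.264

Take 1 mol A1 as basis and let X be its fractional conversion, so ξ = X.
Species balance: n_A1 = 1 − X; n_B2 = 2 − 2X; n_B1 = X; n_I = 3.74 (inert).
Summing: n_T = 6.74 − 2X.
Mole fractions y_i = n_i/n_T; Kp = p_B1 / (p_A1 p_B2^2) with p_i = y_i·P.
Equating to 3.61 bar^-2 and solving on 0 < X < 1: X = 0.264.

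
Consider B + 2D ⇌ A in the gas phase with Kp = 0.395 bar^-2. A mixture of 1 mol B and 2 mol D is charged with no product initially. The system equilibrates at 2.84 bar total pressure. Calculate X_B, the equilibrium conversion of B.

X = 0.461

Let X = conversion of B (basis 1 mol B); extent of reaction ξ = X.
Species balance: n_B = 1 − X; n_D = 2 − 2X; n_A = X.
Summing: n_T = 3 − 2X.
With p_i = (n_i/n_T)P, Kp = p_A / (p_B p_D^2).
Substituting and setting equal to 0.395 bar^-2 gives a polynomial in X; the root in (0,1) is X = 0.461.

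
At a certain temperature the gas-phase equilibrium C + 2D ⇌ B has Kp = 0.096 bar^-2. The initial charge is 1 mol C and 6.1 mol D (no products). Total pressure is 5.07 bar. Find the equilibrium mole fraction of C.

Basis: 1 mol C initially; let X = conversion of C. Extent ξ = X.
Moles: n_C = 1 − X; n_D = 6.1 − 2X; n_B = X.
n_T = Σnᵢ = 7.1 − 2X.
y_i = n_i/n_T, p_i = y_i·P. Kp = p_B / (p_C p_D^2).
Equating to 0.096 bar^-2 and solving on 0 < X < 1: X = 0.629.
Then n_C = 0.371, n_T = 5.84, so y_C = 0.064.

y_C = 0.064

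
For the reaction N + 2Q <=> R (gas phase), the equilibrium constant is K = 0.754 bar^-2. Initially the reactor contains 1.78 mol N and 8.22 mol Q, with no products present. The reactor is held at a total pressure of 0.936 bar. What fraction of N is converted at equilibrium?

Basis: 1.78 mol N initially; let X = conversion of N. Extent ξ = 1.78X.
At extent ξ: n_N = 1.78 − 1.78X; n_Q = 8.22 − 3.56X; n_R = 1.78X.
Total moles n_T = 10 − 3.56X.
With p_i = (n_i/n_T)P, K = p_R / (p_N p_Q^2).
This yields a degree-3 equation in X; solving on (0,1), X = 0.298.

X = 0.298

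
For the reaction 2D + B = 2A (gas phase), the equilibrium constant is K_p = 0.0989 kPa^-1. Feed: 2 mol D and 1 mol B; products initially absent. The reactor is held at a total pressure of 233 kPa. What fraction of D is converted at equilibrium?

Let X = conversion of D (basis 2 mol D); extent of reaction ξ = X.
Moles: n_D = 2 − 2X; n_B = 1 − X; n_A = 2X.
n_T = Σnᵢ = 3 − X.
y_i = n_i/n_T, p_i = y_i·P. K_p = p_A^2 / (p_D^2 p_B).
Substituting and setting equal to 0.0989 kPa^-1 gives a polynomial in X; the root in (0,1) is X = 0.650.

X = 0.650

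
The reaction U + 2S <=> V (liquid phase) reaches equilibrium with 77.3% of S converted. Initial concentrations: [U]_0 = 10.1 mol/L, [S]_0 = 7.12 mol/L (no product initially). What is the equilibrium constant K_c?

K_c = 0.143 (mol/L)^-2

Let X = conversion of S.
Concentrations: [U] = 10.1 − 3.56X; [S] = 7.12 − 7.12X; [V] = 3.56X.
At X = 0.773: [U] = 7.35, [S] = 1.62, [V] = 2.75.
K_c = [V] / ([U] [S]^2) = 0.143 (mol/L)^-2.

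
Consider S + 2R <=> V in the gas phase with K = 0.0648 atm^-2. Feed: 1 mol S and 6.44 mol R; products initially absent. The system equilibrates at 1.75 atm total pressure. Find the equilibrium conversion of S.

X = 0.128

Let X = conversion of S (basis 1 mol S); extent of reaction ξ = X.
At extent ξ: n_S = 1 − X; n_R = 6.44 − 2X; n_V = X.
n_T = Σnᵢ = 7.44 − 2X.
Mole fractions y_i = n_i/n_T; K = p_V / (p_S p_R^2) with p_i = y_i·P.
Equating to 0.0648 atm^-2 and solving on 0 < X < 1: X = 0.128.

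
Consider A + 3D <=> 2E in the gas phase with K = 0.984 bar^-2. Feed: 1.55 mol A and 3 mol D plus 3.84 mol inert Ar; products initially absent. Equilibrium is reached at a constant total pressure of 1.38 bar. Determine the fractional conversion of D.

Let X = conversion of D (basis 3 mol D); extent of reaction ξ = X.
Mole table: n_A = 1.55 − X; n_D = 3 − 3X; n_E = 2X; n_I = 3.84 (inert).
n_T = Σnᵢ = 8.39 − 2X.
With p_i = (n_i/n_T)P, K = p_E^2 / (p_A p_D^3).
Setting this equal to 0.984 bar^-2 and taking the physical root (0 < X < 1) gives X = 0.299.

X = 0.299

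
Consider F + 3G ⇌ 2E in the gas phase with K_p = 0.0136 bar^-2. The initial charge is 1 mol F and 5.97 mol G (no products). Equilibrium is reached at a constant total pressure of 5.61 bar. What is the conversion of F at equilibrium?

Basis: 1 mol F initially; let X = conversion of F. Extent ξ = X.
At extent ξ: n_F = 1 − X; n_G = 5.97 − 3X; n_E = 2X.
Summing: n_T = 6.97 − 2X.
y_i = n_i/n_T, p_i = y_i·P. K_p = p_E^2 / (p_F p_G^3).
This yields a degree-4 equation in X; solving on (0,1), X = 0.417.

X = 0.417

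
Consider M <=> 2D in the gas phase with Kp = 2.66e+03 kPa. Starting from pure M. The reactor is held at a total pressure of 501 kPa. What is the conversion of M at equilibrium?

X = 0.755

Take 1 mol M as basis and let X be its fractional conversion, so ξ = X.
Mole table: n_M = 1 − X; n_D = 2X.
n_T = Σnᵢ = 1 + X.
Mole fractions y_i = n_i/n_T; Kp = p_D^2 / (p_M) with p_i = y_i·P.
This yields a degree-2 equation in X; solving on (0,1), X = 0.755.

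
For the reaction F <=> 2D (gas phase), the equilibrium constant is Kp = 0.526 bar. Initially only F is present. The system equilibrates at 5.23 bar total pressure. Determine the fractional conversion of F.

X = 0.157

Basis: 1 mol F initially; let X = conversion of F. Extent ξ = X.
At extent ξ: n_F = 1 − X; n_D = 2X.
Total moles n_T = 1 + X.
y_i = n_i/n_T, p_i = y_i·P. Kp = p_D^2 / (p_F).
Equating to 0.526 bar and solving on 0 < X < 1: X = 0.157.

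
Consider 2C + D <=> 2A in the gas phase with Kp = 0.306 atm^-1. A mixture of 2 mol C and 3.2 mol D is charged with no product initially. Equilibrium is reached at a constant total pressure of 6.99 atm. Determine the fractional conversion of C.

Basis: 2 mol C initially; let X = conversion of C. Extent ξ = X.
Moles: n_C = 2 − 2X; n_D = 3.2 − X; n_A = 2X.
Total moles n_T = 5.2 − X.
With p_i = (n_i/n_T)P, Kp = p_A^2 / (p_C^2 p_D).
Substituting and setting equal to 0.306 atm^-1 gives a polynomial in X; the root in (0,1) is X = 0.525.

X = 0.525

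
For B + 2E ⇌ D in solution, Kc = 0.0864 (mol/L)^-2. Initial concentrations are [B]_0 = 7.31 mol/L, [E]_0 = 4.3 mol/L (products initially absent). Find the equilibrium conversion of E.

Let X = conversion of E; extent ξ = 4.3X/2 mol/L.
Concentrations: [B] = 7.31 − 2.15X; [E] = 4.3 − 4.3X; [D] = 2.15X.
Kc = [D] / ([B] [E]^2).
Equating to 0.0864 (mol/L)^-2: the physical root is X = 0.625.

X = 0.625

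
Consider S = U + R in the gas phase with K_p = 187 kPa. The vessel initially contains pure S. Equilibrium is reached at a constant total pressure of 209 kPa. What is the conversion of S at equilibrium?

Let X = conversion of S (basis 1 mol S); extent of reaction ξ = X.
Species balance: n_S = 1 − X; n_U = X; n_R = X.
n_T = Σnᵢ = 1 + X.
y_i = n_i/n_T, p_i = y_i·P. K_p = p_U p_R / (p_S).
This yields a degree-2 equation in X; solving on (0,1), X = 0.687.

X = 0.687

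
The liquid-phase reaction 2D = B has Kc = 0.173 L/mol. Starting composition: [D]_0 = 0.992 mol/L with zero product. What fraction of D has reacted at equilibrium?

Let X = conversion of D; extent ξ = 0.992X/2 mol/L.
Concentrations: [D] = 0.992 − 0.992X; [B] = 0.496X.
Kc = [B] / ([D]^2).
Solving Kc = 0.173 for X ∈ (0,1): X = 0.213.

X = 0.213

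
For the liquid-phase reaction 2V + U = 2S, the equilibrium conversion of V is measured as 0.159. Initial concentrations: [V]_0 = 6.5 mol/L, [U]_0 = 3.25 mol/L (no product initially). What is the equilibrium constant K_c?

Let X = conversion of V.
Concentrations: [V] = 6.5 − 6.5X; [U] = 3.25 − 3.25X; [S] = 6.5X.
At X = 0.159: [V] = 5.47, [U] = 2.73, [S] = 1.03.
K_c = [S]^2 / ([V]^2 [U]) = 0.0131 L/mol.

K_c = 0.0131 L/mol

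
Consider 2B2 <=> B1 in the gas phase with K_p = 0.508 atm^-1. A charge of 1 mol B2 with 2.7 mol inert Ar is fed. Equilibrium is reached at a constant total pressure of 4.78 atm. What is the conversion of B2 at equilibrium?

Basis: 1 mol B2 initially; let X = conversion of B2. Extent ξ = 0.5X.
Mole table: n_B2 = 1 − X; n_B1 = 0.5X; n_I = 2.7 (inert).
Total moles n_T = 3.7 − 0.5X.
y_i = n_i/n_T, p_i = y_i·P. K_p = p_B1 / (p_B2^2).
Setting this equal to 0.508 atm^-1 and taking the physical root (0 < X < 1) gives X = 0.439.

X = 0.439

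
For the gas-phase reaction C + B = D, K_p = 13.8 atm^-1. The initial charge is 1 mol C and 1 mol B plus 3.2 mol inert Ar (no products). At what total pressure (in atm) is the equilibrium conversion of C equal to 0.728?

P = 3.19 atm

Take 1 mol C as basis and let X be its fractional conversion, so ξ = X.
Species balance: n_C = 1 − X; n_B = 1 − X; n_D = X; n_I = 3.2 (inert).
Summing: n_T = 5.2 − X.
K_p = p_D / (p_C p_B) with p_i = (n_i/n_T)·P.
At X = 0.728: the mole-fraction product g(X) = Π y_i^ν_i = 44. Since K_p = g(X)·P^{-1}, P = (g/K_p)^(1/1) = (44/13.8)^(1/1) = 3.19 atm.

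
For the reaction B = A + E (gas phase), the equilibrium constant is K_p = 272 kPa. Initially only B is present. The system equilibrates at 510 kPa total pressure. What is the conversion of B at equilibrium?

Basis: 1 mol B initially; let X = conversion of B. Extent ξ = X.
Mole table: n_B = 1 − X; n_A = X; n_E = X.
n_T = Σnᵢ = 1 + X.
With p_i = (n_i/n_T)P, K_p = p_A p_E / (p_B).
This yields a degree-2 equation in X; solving on (0,1), X = 0.590.

X = 0.590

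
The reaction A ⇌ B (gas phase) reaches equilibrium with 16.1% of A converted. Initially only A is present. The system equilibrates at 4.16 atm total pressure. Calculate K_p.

Basis: 1 mol A initially; let X = conversion of A. Extent ξ = X.
Mole table: n_A = 1 − X; n_B = X.
n_T stays at 1 (no change in mole number).
At X = 0.161: n_A = 0.839, n_B = 0.161, n_T = 1.
p_i = (n_i/n_T)·P. K_p = p_B / (p_A) = 0.192.

K_p = 0.192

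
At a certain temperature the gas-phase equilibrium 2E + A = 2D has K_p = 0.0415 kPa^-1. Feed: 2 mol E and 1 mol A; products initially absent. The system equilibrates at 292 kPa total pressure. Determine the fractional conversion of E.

Let X = conversion of E (basis 2 mol E); extent of reaction ξ = X.
Mole table: n_E = 2 − 2X; n_A = 1 − X; n_D = 2X.
Summing: n_T = 3 − X.
With p_i = (n_i/n_T)P, K_p = p_D^2 / (p_E^2 p_A).
Setting this equal to 0.0415 kPa^-1 and taking the physical root (0 < X < 1) gives X = 0.590.

X = 0.590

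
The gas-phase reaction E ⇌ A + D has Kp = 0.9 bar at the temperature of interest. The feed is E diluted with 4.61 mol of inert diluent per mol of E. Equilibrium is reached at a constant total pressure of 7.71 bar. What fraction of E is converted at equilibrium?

Let X = conversion of E (basis 1 mol E); extent of reaction ξ = X.
Moles: n_E = 1 − X; n_A = X; n_D = X; n_I = 4.61 (inert).
Summing: n_T = 5.61 + X.
Mole fractions y_i = n_i/n_T; Kp = p_A p_D / (p_E) with p_i = y_i·P.
Equating to 0.9 bar and solving on 0 < X < 1: X = 0.562.

X = 0.562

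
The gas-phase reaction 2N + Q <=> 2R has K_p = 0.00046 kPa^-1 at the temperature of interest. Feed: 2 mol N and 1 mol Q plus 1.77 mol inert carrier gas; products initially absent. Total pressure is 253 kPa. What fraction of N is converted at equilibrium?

Take 2 mol N as basis and let X be its fractional conversion, so ξ = X.
Mole table: n_N = 2 − 2X; n_Q = 1 − X; n_R = 2X; n_I = 1.77 (inert).
n_T = Σnᵢ = 4.77 − X.
With p_i = (n_i/n_T)P, K_p = p_R^2 / (p_N^2 p_Q).
This yields a degree-3 equation in X; solving on (0,1), X = 0.129.

X = 0.129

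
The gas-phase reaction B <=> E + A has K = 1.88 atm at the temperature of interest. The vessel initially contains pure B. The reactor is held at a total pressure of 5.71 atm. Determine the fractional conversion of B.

Take 1 mol B as basis and let X be its fractional conversion, so ξ = X.
Mole table: n_B = 1 − X; n_E = X; n_A = X.
Summing: n_T = 1 + X.
Mole fractions y_i = n_i/n_T; K = p_E p_A / (p_B) with p_i = y_i·P.
Substituting and setting equal to 1.88 atm gives a polynomial in X; the root in (0,1) is X = 0.498.

X = 0.498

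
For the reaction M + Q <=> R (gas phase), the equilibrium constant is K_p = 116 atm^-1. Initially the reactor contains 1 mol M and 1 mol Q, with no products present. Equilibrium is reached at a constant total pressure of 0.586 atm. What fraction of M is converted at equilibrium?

X = 0.880

Let X = conversion of M (basis 1 mol M); extent of reaction ξ = X.
Mole table: n_M = 1 − X; n_Q = 1 − X; n_R = X.
Total moles n_T = 2 − X.
With p_i = (n_i/n_T)P, K_p = p_R / (p_M p_Q).
Setting this equal to 116 atm^-1 and taking the physical root (0 < X < 1) gives X = 0.880.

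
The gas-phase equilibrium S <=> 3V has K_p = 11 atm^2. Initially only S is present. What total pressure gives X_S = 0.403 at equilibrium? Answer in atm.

Let X = conversion of S (basis 1 mol S); extent of reaction ξ = X.
At extent ξ: n_S = 1 − X; n_V = 3X.
Summing: n_T = 1 + 2X.
K_p = p_V^3 / (p_S) with p_i = (n_i/n_T)·P.
At X = 0.403: the mole-fraction product g(X) = Π y_i^ν_i = 0.9075. Since K_p = g(X)·P^{2}, P = (K_p/g)^(1/2) = (11/0.9075)^(1/2) = 3.48 atm.

P = 3.48 atm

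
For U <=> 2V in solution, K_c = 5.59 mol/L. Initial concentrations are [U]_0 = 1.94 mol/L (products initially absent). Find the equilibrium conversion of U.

Let X = conversion of U; extent ξ = 1.94·X mol/L.
Concentrations: [U] = 1.94 − 1.94X; [V] = 3.88X.
K_c = [V]^2 / ([U]).
Equating to 5.59 mol/L: the physical root is X = 0.562.

X = 0.562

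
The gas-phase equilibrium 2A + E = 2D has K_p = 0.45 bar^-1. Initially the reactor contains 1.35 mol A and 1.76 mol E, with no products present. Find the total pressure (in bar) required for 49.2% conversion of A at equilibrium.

Take 1.35 mol A as basis and let X be its fractional conversion, so ξ = 0.675X.
Moles: n_A = 1.35 − 1.35X; n_E = 1.76 − 0.675X; n_D = 1.35X.
Total moles n_T = 3.11 − 0.675X.
K_p = p_D^2 / (p_A^2 p_E) with p_i = (n_i/n_T)·P.
At X = 0.492: the mole-fraction product g(X) = Π y_i^ν_i = 1.825. Since K_p = g(X)·P^{-1}, P = (g/K_p)^(1/1) = (1.825/0.45)^(1/1) = 4.06 bar.

P = 4.06 bar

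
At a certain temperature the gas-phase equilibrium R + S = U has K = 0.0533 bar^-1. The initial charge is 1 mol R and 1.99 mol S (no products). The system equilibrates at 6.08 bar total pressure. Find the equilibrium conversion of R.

Let X = conversion of R (basis 1 mol R); extent of reaction ξ = X.
Mole table: n_R = 1 − X; n_S = 1.99 − X; n_U = X.
n_T = Σnᵢ = 2.99 − X.
With p_i = (n_i/n_T)P, K = p_U / (p_R p_S).
This yields a degree-2 equation in X; solving on (0,1), X = 0.173.

X = 0.173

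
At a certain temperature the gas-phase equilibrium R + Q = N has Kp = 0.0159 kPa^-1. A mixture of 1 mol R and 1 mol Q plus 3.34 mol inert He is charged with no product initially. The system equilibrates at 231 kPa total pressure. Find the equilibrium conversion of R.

Let X = conversion of R (basis 1 mol R); extent of reaction ξ = X.
Moles: n_R = 1 − X; n_Q = 1 − X; n_N = X; n_I = 3.34 (inert).
Summing: n_T = 5.34 − X.
With p_i = (n_i/n_T)P, Kp = p_N / (p_R p_Q).
Setting this equal to 0.0159 kPa^-1 and taking the physical root (0 < X < 1) gives X = 0.330.

X = 0.330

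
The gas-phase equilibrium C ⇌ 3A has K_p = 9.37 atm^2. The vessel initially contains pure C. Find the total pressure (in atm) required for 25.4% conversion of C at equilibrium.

P = 5.99 atm

Take 1 mol C as basis and let X be its fractional conversion, so ξ = X.
At extent ξ: n_C = 1 − X; n_A = 3X.
n_T = Σnᵢ = 1 + 2X.
K_p = p_A^3 / (p_C) with p_i = (n_i/n_T)·P.
At X = 0.254: the mole-fraction product g(X) = Π y_i^ν_i = 0.2608. Since K_p = g(X)·P^{2}, P = (K_p/g)^(1/2) = (9.37/0.2608)^(1/2) = 5.99 atm.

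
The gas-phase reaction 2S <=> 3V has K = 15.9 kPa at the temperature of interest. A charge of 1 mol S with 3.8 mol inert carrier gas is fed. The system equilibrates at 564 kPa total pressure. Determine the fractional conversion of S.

X = 0.278

Let X = conversion of S (basis 1 mol S); extent of reaction ξ = 0.5X.
At extent ξ: n_S = 1 − X; n_V = 1.5X; n_I = 3.8 (inert).
n_T = Σnᵢ = 4.8 + 0.5X.
y_i = n_i/n_T, p_i = y_i·P. K = p_V^3 / (p_S^2).
Equating to 15.9 kPa and solving on 0 < X < 1: X = 0.278.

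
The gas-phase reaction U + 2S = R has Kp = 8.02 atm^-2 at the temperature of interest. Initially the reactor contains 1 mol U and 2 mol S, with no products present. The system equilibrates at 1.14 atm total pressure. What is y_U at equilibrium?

y_U = 0.208

Let X = conversion of U (basis 1 mol U); extent of reaction ξ = X.
Moles: n_U = 1 − X; n_S = 2 − 2X; n_R = X.
Total moles n_T = 3 − 2X.
With p_i = (n_i/n_T)P, Kp = p_R / (p_U p_S^2).
This yields a degree-3 equation in X; solving on (0,1), X = 0.644.
Then n_U = 0.356, n_T = 1.71, so y_U = 0.208.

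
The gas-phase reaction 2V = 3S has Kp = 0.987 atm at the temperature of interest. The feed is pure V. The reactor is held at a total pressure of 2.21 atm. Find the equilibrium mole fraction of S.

Let X = conversion of V (basis 1 mol V); extent of reaction ξ = 0.5X.
Moles: n_V = 1 − X; n_S = 1.5X.
Summing: n_T = 1 + 0.5X.
y_i = n_i/n_T, p_i = y_i·P. Kp = p_S^3 / (p_V^2).
This yields a degree-3 equation in X; solving on (0,1), X = 0.389.
Then n_S = 0.584, n_T = 1.19, so y_S = 0.489.

y_S = 0.489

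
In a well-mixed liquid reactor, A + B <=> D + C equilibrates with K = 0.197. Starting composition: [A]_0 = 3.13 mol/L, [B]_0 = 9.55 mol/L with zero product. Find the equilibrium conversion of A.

X = 0.501

Let X = conversion of A; extent ξ = 3.13·X mol/L.
Concentrations: [A] = 3.13 − 3.13X; [B] = 9.55 − 3.13X; [D] = 3.13X; [C] = 3.13X.
K = [D] [C] / ([A] [B]).
Solving K = 0.197 for X ∈ (0,1): X = 0.501.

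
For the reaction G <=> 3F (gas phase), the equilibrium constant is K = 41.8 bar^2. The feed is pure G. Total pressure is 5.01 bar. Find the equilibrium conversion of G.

Let X = conversion of G (basis 1 mol G); extent of reaction ξ = X.
Moles: n_G = 1 − X; n_F = 3X.
Total moles n_T = 1 + 2X.
y_i = n_i/n_T, p_i = y_i·P. K = p_F^3 / (p_G).
Equating to 41.8 bar^2 and solving on 0 < X < 1: X = 0.498.

X = 0.498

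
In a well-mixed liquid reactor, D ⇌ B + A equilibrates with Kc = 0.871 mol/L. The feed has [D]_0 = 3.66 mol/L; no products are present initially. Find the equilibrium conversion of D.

Let X = conversion of D; extent ξ = 3.66·X mol/L.
Concentrations: [D] = 3.66 − 3.66X; [B] = 3.66X; [A] = 3.66X.
Kc = [B] [A] / ([D]).
Solving Kc = 0.871 for X ∈ (0,1): X = 0.383.

X = 0.383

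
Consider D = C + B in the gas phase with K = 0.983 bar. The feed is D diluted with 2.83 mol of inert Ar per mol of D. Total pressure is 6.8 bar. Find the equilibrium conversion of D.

Take 1 mol D as basis and let X be its fractional conversion, so ξ = X.
Species balance: n_D = 1 − X; n_C = X; n_B = X; n_I = 2.83 (inert).
Summing: n_T = 3.83 + X.
Mole fractions y_i = n_i/n_T; K = p_C p_B / (p_D) with p_i = y_i·P.
Equating to 0.983 bar and solving on 0 < X < 1: X = 0.539.

X = 0.539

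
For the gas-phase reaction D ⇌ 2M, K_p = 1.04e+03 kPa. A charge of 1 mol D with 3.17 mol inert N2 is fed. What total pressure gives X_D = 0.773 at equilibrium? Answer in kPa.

Take 1 mol D as basis and let X be its fractional conversion, so ξ = X.
Moles: n_D = 1 − X; n_M = 2X; n_I = 3.17 (inert).
n_T = Σnᵢ = 4.17 + X.
K_p = p_M^2 / (p_D) with p_i = (n_i/n_T)·P.
At X = 0.773: the mole-fraction product g(X) = Π y_i^ν_i = 2.13. Since K_p = g(X)·P^{1}, P = (K_p/g)^(1/1) = (1.04e+03/2.13)^(1/1) = 488 kPa.

P = 488 kPa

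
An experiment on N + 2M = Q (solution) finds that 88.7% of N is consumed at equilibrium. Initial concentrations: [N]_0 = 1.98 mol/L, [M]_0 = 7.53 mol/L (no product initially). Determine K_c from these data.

K_c = 0.486 (mol/L)^-2

Let X = conversion of N.
Concentrations: [N] = 1.98 − 1.98X; [M] = 7.53 − 3.96X; [Q] = 1.98X.
At X = 0.887: [N] = 0.224, [M] = 4.02, [Q] = 1.76.
K_c = [Q] / ([N] [M]^2) = 0.486 (mol/L)^-2.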